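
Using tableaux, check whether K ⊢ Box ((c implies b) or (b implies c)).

Valid in K

Tableau for the negation not Box ((c implies b) or (b implies c)):
1. not Box ((c implies b) or (b implies c)), w0
2. not ((c implies b) or (b implies c)), w1
3. not (c implies b), w1
4. not (b implies c), w1
5. c, w1
6. not b, w1
7. b, w1
8. not c, w1
Accessibility: w0Rw1
Branch closes: b and not b both at w1.
Every branch of the negation's tableau closes; the branch above is one of them.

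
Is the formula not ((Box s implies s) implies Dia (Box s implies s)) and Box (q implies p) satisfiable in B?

No, unsatisfiable

1. not ((Box s implies s) implies Dia (Box s implies s)) and Box (q implies p), u
2. not ((Box s implies s) implies Dia (Box s implies s)), u
3. Box (q implies p), u
4. Box s implies s, u
5. not Dia (Box s implies s), u
6. q implies p, u
7. not (Box s implies s), u
8. Box s, u
9. not s, u
10. s, u
Accessibility: uRu
Branch closes: s and not s both at u.
Every branch closes; the branch above is one of them.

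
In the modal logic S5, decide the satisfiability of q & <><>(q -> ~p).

1. q & <><>(q -> ~p), 0
2. q, 0   [&-rule on 1]
3. <><>(q -> ~p), 0   [&-rule on 1]
4. <>(q -> ~p), 1   [<>-rule on 3: fresh world 1, 0R1]
5. q -> ~p, 2   [<>-rule on 4: fresh world 2, 1R2]
6. ~p, 2   [->-rule on 5 (branches; this branch)]
Accessibility: 0R0, 0R1, 0R2, 1R0, 1R1, 1R2, 2R0, 2R1, 2R2

Satisfiable (open branch found)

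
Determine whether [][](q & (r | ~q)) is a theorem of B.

Invalid (countermodel exists)

Tableau for the negation ~[][](q & (r | ~q)):
1. ~[][](q & (r | ~q)), 0
2. ~[](q & (r | ~q)), 1
3. ~(q & (r | ~q)), 2
4. ~(r | ~q), 2
5. ~r, 2
6. q, 2
Accessibility: 0R0, 0R1, 1R0, 1R1, 1R2, 2R1, 2R2
The negation has an open branch (countermodel exists).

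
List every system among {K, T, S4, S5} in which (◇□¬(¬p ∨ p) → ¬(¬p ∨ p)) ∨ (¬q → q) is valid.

K-tableau for the negation ¬((◇□¬(¬p ∨ p) → ¬(¬p ∨ p)) ∨ (¬q → q)):
1. ¬((◇□¬(¬p ∨ p) → ¬(¬p ∨ p)) ∨ (¬q → q)), u
2. ¬(◇□¬(¬p ∨ p) → ¬(¬p ∨ p)), u   [¬∨-rule on 1]
3. ¬(¬q → q), u   [¬∨-rule on 1]
4. ◇□¬(¬p ∨ p), u   [¬→-rule on 2]
5. ¬p ∨ p, u   [¬→-rule on 2]
6. ¬q, u   [¬→-rule on 3]
7. p, u   [∨-rule on 5 (branches; this branch)]
8. □¬(¬p ∨ p), v   [◇-rule on 4: fresh world v, uRv]
Accessibility: uRv
Complete open branch: countermodel on a K-frame, so not valid in K.
T-tableau for the negation ¬((◇□¬(¬p ∨ p) → ¬(¬p ∨ p)) ∨ (¬q → q)):
1. ¬((◇□¬(¬p ∨ p) → ¬(¬p ∨ p)) ∨ (¬q → q)), u
2. ¬(◇□¬(¬p ∨ p) → ¬(¬p ∨ p)), u   [¬∨-rule on 1]
3. ¬(¬q → q), u   [¬∨-rule on 1]
4. ◇□¬(¬p ∨ p), u   [¬→-rule on 2]
5. ¬p ∨ p, u   [¬→-rule on 2]
6. ¬q, u   [¬→-rule on 3]
7. p, u   [∨-rule on 5 (branches; this branch)]
8. □¬(¬p ∨ p), v   [◇-rule on 4: fresh world v, uRv]
9. ¬(¬p ∨ p), v   [□-rule on 8 via vRv]
10. p, v   [¬∨-rule on 9]
11. ¬p, v   [¬∨-rule on 9]
Accessibility: uRu, uRv, vRv
Branch closes: p and ¬p both at v.
Every branch closes (one shown): valid in T, hence also in S4, S5 (every theorem of T is a theorem of S4 and S5).

T, S4, S5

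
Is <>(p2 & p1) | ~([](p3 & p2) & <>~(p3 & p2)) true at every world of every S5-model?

Tableau for the negation ~(<>(p2 & p1) | ~([](p3 & p2) & <>~(p3 & p2))):
1. ~(<>(p2 & p1) | ~([](p3 & p2) & <>~(p3 & p2))), 0
2. ~<>(p2 & p1), 0   [~|-rule on 1]
3. [](p3 & p2) & <>~(p3 & p2), 0   [~|-rule on 1]
4. [](p3 & p2), 0   [&-rule on 3]
5. <>~(p3 & p2), 0   [&-rule on 3]
6. ~(p2 & p1), 0   [~<>-rule on 2 via 0R0]
7. p3 & p2, 0   [[]-rule on 4 via 0R0]
8. p3, 0   [&-rule on 7]
9. p2, 0   [&-rule on 7]
10. ~p1, 0   [~&-rule on 6 (branches; this branch)]
11. ~(p3 & p2), 1   [<>-rule on 5: fresh world 1, 0R1]
12. ~(p2 & p1), 1   [~<>-rule on 2 via 0R1]
13. p3 & p2, 1   [[]-rule on 4 via 0R1]
14. p3, 1   [&-rule on 13]
15. p2, 1   [&-rule on 13]
16. ~p2, 1   [~&-rule on 11 (branches; this branch)]
Accessibility: 0R0, 0R1, 1R0, 1R1
Branch closes: p2 and ~p2 both at 1.
All branches of the negation close; one closing branch shown above.

Valid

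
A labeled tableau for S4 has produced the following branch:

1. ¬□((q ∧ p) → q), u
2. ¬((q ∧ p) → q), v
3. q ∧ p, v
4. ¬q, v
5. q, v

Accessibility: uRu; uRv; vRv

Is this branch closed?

Both q and ¬q appear at v.

Closed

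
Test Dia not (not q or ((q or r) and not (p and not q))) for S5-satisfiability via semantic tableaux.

1. Dia not (not q or ((q or r) and not (p and not q))), 0
2. not (not q or ((q or r) and not (p and not q))), 1
3. q, 1
4. not ((q or r) and not (p and not q)), 1
5. p and not q, 1
6. p, 1
7. not q, 1
Accessibility: 0R0, 0R1, 1R0, 1R1
Branch closes: q and not q both at 1.
Every branch closes; the branch above is one of them.

Unsatisfiable (every branch closes)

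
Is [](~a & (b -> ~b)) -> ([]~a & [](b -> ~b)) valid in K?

Tableau for the negation ~([](~a & (b -> ~b)) -> ([]~a & [](b -> ~b))):
1. ~([](~a & (b -> ~b)) -> ([]~a & [](b -> ~b))), w0
2. [](~a & (b -> ~b)), w0
3. ~([]~a & [](b -> ~b)), w0
4. ~[](b -> ~b), w0
5. ~(b -> ~b), w1
6. b, w1
7. ~a & (b -> ~b), w1
8. ~a, w1
9. b -> ~b, w1
10. ~b, w1
Accessibility: w0Rw1
Branch closes: b and ~b both at w1.
Every branch of the negation's tableau closes; the branch above is one of them.

Yes, valid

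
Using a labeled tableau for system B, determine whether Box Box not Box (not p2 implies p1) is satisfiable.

1. Box Box not Box (not p2 implies p1), 0
2. Box not Box (not p2 implies p1), 0   [Box-rule on 1 via 0R0]
3. not Box (not p2 implies p1), 0   [Box-rule on 2 via 0R0]
4. not (not p2 implies p1), 1   [neg-Box-rule on 3: fresh world 1, 0R1]
5. not p2, 1   [neg-implies-rule on 4]
6. not p1, 1   [neg-implies-rule on 4]
7. Box not Box (not p2 implies p1), 1   [Box-rule on 1 via 0R1]
8. not Box (not p2 implies p1), 1   [Box-rule on 2 via 0R1]
9. not (not p2 implies p1), 2   [neg-Box-rule on 8: fresh world 2, 1R2]
10. not p2, 2   [neg-implies-rule on 9]
11. not p1, 2   [neg-implies-rule on 9]
12. not Box (not p2 implies p1), 2   [Box-rule on 7 via 1R2]
13. not (not p2 implies p1), 3   [neg-Box-rule on 12: fresh world 3, 2R3]
14. not p2, 3   [neg-implies-rule on 13]
15. not p1, 3   [neg-implies-rule on 13]
Accessibility: 0R0, 0R1, 1R0, 1R1, 1R2, 2R1, 2R2, 2R3, 3R2, 3R3

Satisfiable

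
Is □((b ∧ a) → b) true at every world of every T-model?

Valid in T

Tableau for the negation ¬□((b ∧ a) → b):
1. ¬□((b ∧ a) → b), w0
2. ¬((b ∧ a) → b), w1
3. b ∧ a, w1
4. ¬b, w1
5. b, w1
6. a, w1
Accessibility: w0Rw0, w0Rw1, w1Rw1
Branch closes: b and ¬b both at w1.
Every branch of the negation's tableau closes; the branch above is one of them.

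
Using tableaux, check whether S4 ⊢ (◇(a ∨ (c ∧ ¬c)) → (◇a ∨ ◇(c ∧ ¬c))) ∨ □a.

Yes, valid

Tableau for the negation ¬((◇(a ∨ (c ∧ ¬c)) → (◇a ∨ ◇(c ∧ ¬c))) ∨ □a):
1. ¬((◇(a ∨ (c ∧ ¬c)) → (◇a ∨ ◇(c ∧ ¬c))) ∨ □a), 0
2. ¬(◇(a ∨ (c ∧ ¬c)) → (◇a ∨ ◇(c ∧ ¬c))), 0   [¬∨-rule on 1]
3. ¬□a, 0   [¬∨-rule on 1]
4. ◇(a ∨ (c ∧ ¬c)), 0   [¬→-rule on 2]
5. ¬(◇a ∨ ◇(c ∧ ¬c)), 0   [¬→-rule on 2]
6. ¬◇a, 0   [¬∨-rule on 5]
7. ¬◇(c ∧ ¬c), 0   [¬∨-rule on 5]
8. ¬a, 0   [¬◇-rule on 6 via 0R0]
9. ¬(c ∧ ¬c), 0   [¬◇-rule on 7 via 0R0]
10. c, 0   [¬∧-rule on 9 (branches; this branch)]
11. ¬a, 1   [¬□-rule on 3: fresh world 1, 0R1]
12. ¬(c ∧ ¬c), 1   [¬◇-rule on 7 via 0R1]
13. c, 1   [¬∧-rule on 12 (branches; this branch)]
14. a ∨ (c ∧ ¬c), 2   [◇-rule on 4: fresh world 2, 0R2]
15. ¬a, 2   [¬◇-rule on 6 via 0R2]
16. ¬(c ∧ ¬c), 2   [¬◇-rule on 7 via 0R2]
17. c ∧ ¬c, 2   [∨-rule on 14 (branches; this branch)]
18. c, 2   [∧-rule on 17]
19. ¬c, 2   [∧-rule on 17]
Accessibility: 0R0, 0R1, 0R2, 1R1, 2R2
Branch closes: c and ¬c both at 2.
Every branch of the negation's tableau closes; the branch above is one of them.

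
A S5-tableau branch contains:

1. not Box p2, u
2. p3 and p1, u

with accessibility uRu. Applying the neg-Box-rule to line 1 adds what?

a fresh world v with uRv, and not p2 at v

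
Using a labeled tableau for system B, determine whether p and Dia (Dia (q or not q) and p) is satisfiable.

1. p and Dia (Dia (q or not q) and p), u
2. p, u
3. Dia (Dia (q or not q) and p), u
4. Dia (q or not q) and p, v
5. Dia (q or not q), v
6. p, v
7. q or not q, w
8. not q, w
Accessibility: uRu, uRv, vRu, vRv, vRw, wRv, wRw

Satisfiable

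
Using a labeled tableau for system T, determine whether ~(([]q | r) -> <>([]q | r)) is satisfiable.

No, unsatisfiable

1. ~(([]q | r) -> <>([]q | r)), u
2. []q | r, u
3. ~<>([]q | r), u
4. ~([]q | r), u
5. ~[]q, u
6. ~r, u
7. []q, u
8. q, u
9. ~q, v
10. ~([]q | r), v
11. ~[]q, v
12. ~r, v
13. q, v
Accessibility: uRu, uRv, vRv
Branch closes: q and ~q both at v.
Every branch closes; the branch above is one of them.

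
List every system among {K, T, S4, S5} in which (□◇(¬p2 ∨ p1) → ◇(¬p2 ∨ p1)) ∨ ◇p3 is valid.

K-tableau for the negation ¬((□◇(¬p2 ∨ p1) → ◇(¬p2 ∨ p1)) ∨ ◇p3):
1. ¬((□◇(¬p2 ∨ p1) → ◇(¬p2 ∨ p1)) ∨ ◇p3), 0
2. ¬(□◇(¬p2 ∨ p1) → ◇(¬p2 ∨ p1)), 0   [¬∨-rule on 1]
3. ¬◇p3, 0   [¬∨-rule on 1]
4. □◇(¬p2 ∨ p1), 0   [¬→-rule on 2]
5. ¬◇(¬p2 ∨ p1), 0   [¬→-rule on 2]
Complete open branch: countermodel on a K-frame, so not valid in K.
T-tableau for the negation ¬((□◇(¬p2 ∨ p1) → ◇(¬p2 ∨ p1)) ∨ ◇p3):
1. ¬((□◇(¬p2 ∨ p1) → ◇(¬p2 ∨ p1)) ∨ ◇p3), 0
2. ¬(□◇(¬p2 ∨ p1) → ◇(¬p2 ∨ p1)), 0   [¬∨-rule on 1]
3. ¬◇p3, 0   [¬∨-rule on 1]
4. □◇(¬p2 ∨ p1), 0   [¬→-rule on 2]
5. ¬◇(¬p2 ∨ p1), 0   [¬→-rule on 2]
6. ¬p3, 0   [¬◇-rule on 3 via 0R0]
7. ◇(¬p2 ∨ p1), 0   [□-rule on 4 via 0R0]
8. ¬(¬p2 ∨ p1), 0   [¬◇-rule on 5 via 0R0]
9. p2, 0   [¬∨-rule on 8]
10. ¬p1, 0   [¬∨-rule on 8]
11. ¬p2 ∨ p1, 1   [◇-rule on 7: fresh world 1, 0R1]
12. ¬p3, 1   [¬◇-rule on 3 via 0R1]
13. ◇(¬p2 ∨ p1), 1   [□-rule on 4 via 0R1]
14. ¬(¬p2 ∨ p1), 1   [¬◇-rule on 5 via 0R1]
15. p2, 1   [¬∨-rule on 14]
16. ¬p1, 1   [¬∨-rule on 14]
17. p1, 1   [∨-rule on 11 (branches; this branch)]
Accessibility: 0R0, 0R1, 1R1
Branch closes: p1 and ¬p1 both at 1.
Every branch closes (one shown): valid in T, hence also in S4, S5 (every theorem of T is a theorem of S4 and S5).

T, S4, S5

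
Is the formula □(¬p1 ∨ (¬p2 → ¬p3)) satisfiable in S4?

1. □(¬p1 ∨ (¬p2 → ¬p3)), 0
2. ¬p1 ∨ (¬p2 → ¬p3), 0
3. ¬p2 → ¬p3, 0
4. ¬p3, 0
Accessibility: 0R0

Satisfiable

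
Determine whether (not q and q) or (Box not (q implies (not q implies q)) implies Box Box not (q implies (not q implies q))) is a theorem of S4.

Tableau for the negation not ((not q and q) or (Box not (q implies (not q implies q)) implies Box Box not (q implies (not q implies q)))):
1. not ((not q and q) or (Box not (q implies (not q implies q)) implies Box Box not (q implies (not q implies q)))), 0
2. not (not q and q), 0
3. not (Box not (q implies (not q implies q)) implies Box Box not (q implies (not q implies q))), 0
4. Box not (q implies (not q implies q)), 0
5. not Box Box not (q implies (not q implies q)), 0
6. not (q implies (not q implies q)), 0
7. q, 0
8. not (not q implies q), 0
9. not q, 0
Accessibility: 0R0
Branch closes: q and not q both at 0.
All branches of the negation close; one closing branch shown above.

Valid in S4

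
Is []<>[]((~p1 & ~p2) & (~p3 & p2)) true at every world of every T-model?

No, not valid

Tableau for the negation ~[]<>[]((~p1 & ~p2) & (~p3 & p2)):
1. ~[]<>[]((~p1 & ~p2) & (~p3 & p2)), u
2. ~<>[]((~p1 & ~p2) & (~p3 & p2)), v
3. ~[]((~p1 & ~p2) & (~p3 & p2)), v
4. ~((~p1 & ~p2) & (~p3 & p2)), w
5. ~[]((~p1 & ~p2) & (~p3 & p2)), w
6. ~(~p3 & p2), w
7. ~p2, w
8. ~((~p1 & ~p2) & (~p3 & p2)), x
9. ~(~p3 & p2), x
10. ~p2, x
Accessibility: uRu, uRv, vRv, vRw, wRw, wRx, xRx
The negation has an open branch (countermodel exists).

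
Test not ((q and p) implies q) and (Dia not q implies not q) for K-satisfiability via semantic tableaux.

Unsatisfiable

1. not ((q and p) implies q) and (Dia not q implies not q), u
2. not ((q and p) implies q), u
3. Dia not q implies not q, u
4. q and p, u
5. not q, u
6. q, u
7. p, u
Branch closes: q and not q both at u.
(One branch shown.) All branches close.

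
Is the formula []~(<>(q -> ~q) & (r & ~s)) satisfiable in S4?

1. []~(<>(q -> ~q) & (r & ~s)), 0
2. ~(<>(q -> ~q) & (r & ~s)), 0
3. ~(r & ~s), 0
4. s, 0
Accessibility: 0R0

Satisfiable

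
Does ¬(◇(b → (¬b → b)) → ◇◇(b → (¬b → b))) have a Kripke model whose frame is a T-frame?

Unsatisfiable (every branch closes)

1. ¬(◇(b → (¬b → b)) → ◇◇(b → (¬b → b))), u
2. ◇(b → (¬b → b)), u
3. ¬◇◇(b → (¬b → b)), u
4. ¬◇(b → (¬b → b)), u
5. ¬(b → (¬b → b)), u
6. b, u
7. ¬(¬b → b), u
8. ¬b, u
Accessibility: uRu
Branch closes: b and ¬b both at u.
Every branch closes; the branch above is one of them.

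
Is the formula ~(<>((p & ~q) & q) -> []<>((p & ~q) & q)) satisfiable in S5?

1. ~(<>((p & ~q) & q) -> []<>((p & ~q) & q)), w0
2. <>((p & ~q) & q), w0
3. ~[]<>((p & ~q) & q), w0
4. (p & ~q) & q, w1
5. p & ~q, w1
6. q, w1
7. p, w1
8. ~q, w1
Accessibility: w0Rw0, w0Rw1, w1Rw0, w1Rw1
Branch closes: q and ~q both at w1.
Every branch closes; the branch above is one of them.

No, unsatisfiable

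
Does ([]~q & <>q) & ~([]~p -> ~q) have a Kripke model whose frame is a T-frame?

Unsatisfiable

1. ([]~q & <>q) & ~([]~p -> ~q), w0
2. []~q & <>q, w0
3. ~([]~p -> ~q), w0
4. []~q, w0
5. <>q, w0
6. []~p, w0
7. q, w0
8. ~q, w0
Accessibility: w0Rw0
Branch closes: q and ~q both at w0.
All branches of the tableau close; one closing branch shown above.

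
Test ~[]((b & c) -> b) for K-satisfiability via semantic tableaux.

Unsatisfiable (every branch closes)

1. ~[]((b & c) -> b), 0
2. ~((b & c) -> b), 1
3. b & c, 1
4. ~b, 1
5. b, 1
6. c, 1
Accessibility: 0R1
Branch closes: b and ~b both at 1.
Every branch closes; the branch above is one of them.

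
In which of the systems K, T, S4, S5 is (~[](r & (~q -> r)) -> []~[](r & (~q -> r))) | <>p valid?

S4-tableau for the negation ~((~[](r & (~q -> r)) -> []~[](r & (~q -> r))) | <>p):
1. ~((~[](r & (~q -> r)) -> []~[](r & (~q -> r))) | <>p), w0
2. ~(~[](r & (~q -> r)) -> []~[](r & (~q -> r))), w0
3. ~<>p, w0
4. ~[](r & (~q -> r)), w0
5. ~[]~[](r & (~q -> r)), w0
6. ~p, w0
7. ~(r & (~q -> r)), w1
8. ~p, w1
9. ~(~q -> r), w1
10. ~q, w1
11. ~r, w1
12. [](r & (~q -> r)), w2
13. ~p, w2
14. r & (~q -> r), w2
15. r, w2
16. ~q -> r, w2
Accessibility: w0Rw0, w0Rw1, w0Rw2, w1Rw1, w2Rw2
Complete open branch: countermodel on an S4-frame, so not valid in S4, nor in K, T (the same frame is also a K-frame and a T-frame).
S5-tableau for the negation ~((~[](r & (~q -> r)) -> []~[](r & (~q -> r))) | <>p):
1. ~((~[](r & (~q -> r)) -> []~[](r & (~q -> r))) | <>p), w0
2. ~(~[](r & (~q -> r)) -> []~[](r & (~q -> r))), w0
3. ~<>p, w0
4. ~[](r & (~q -> r)), w0
5. ~[]~[](r & (~q -> r)), w0
6. ~p, w0
7. ~(r & (~q -> r)), w1
8. ~p, w1
9. ~(~q -> r), w1
10. ~q, w1
11. ~r, w1
12. [](r & (~q -> r)), w2
13. ~p, w2
14. r & (~q -> r), w0
15. r, w0
16. ~q -> r, w0
17. r & (~q -> r), w1
18. r, w1
19. ~q -> r, w1
Accessibility: w0Rw0, w0Rw1, w0Rw2, w1Rw0, w1Rw1, w1Rw2, w2Rw0, w2Rw1, w2Rw2
Branch closes: r and ~r both at w1.
Every branch closes (one shown): valid in S5.

S5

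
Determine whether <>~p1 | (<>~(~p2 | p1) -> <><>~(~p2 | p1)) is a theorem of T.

Tableau for the negation ~(<>~p1 | (<>~(~p2 | p1) -> <><>~(~p2 | p1))):
1. ~(<>~p1 | (<>~(~p2 | p1) -> <><>~(~p2 | p1))), w0
2. ~<>~p1, w0
3. ~(<>~(~p2 | p1) -> <><>~(~p2 | p1)), w0
4. <>~(~p2 | p1), w0
5. ~<><>~(~p2 | p1), w0
6. p1, w0
7. ~<>~(~p2 | p1), w0
8. ~p2 | p1, w0
9. ~(~p2 | p1), w1
10. p2, w1
11. ~p1, w1
12. p1, w1
Accessibility: w0Rw0, w0Rw1, w1Rw1
Branch closes: p1 and ~p1 both at w1.
All branches of the negation close; one closing branch shown above.

Yes, valid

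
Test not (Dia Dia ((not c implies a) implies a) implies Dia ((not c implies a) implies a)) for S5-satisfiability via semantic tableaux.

Unsatisfiable (every branch closes)

1. not (Dia Dia ((not c implies a) implies a) implies Dia ((not c implies a) implies a)), w0
2. Dia Dia ((not c implies a) implies a), w0
3. not Dia ((not c implies a) implies a), w0
4. not ((not c implies a) implies a), w0
5. not c implies a, w0
6. not a, w0
7. c, w0
8. Dia ((not c implies a) implies a), w1
9. not ((not c implies a) implies a), w1
10. not c implies a, w1
11. not a, w1
12. c, w1
13. (not c implies a) implies a, w2
14. not ((not c implies a) implies a), w2
15. not c implies a, w2
16. not a, w2
17. not (not c implies a), w2
18. not c, w2
19. a, w2
Accessibility: w0Rw0, w0Rw1, w0Rw2, w1Rw0, w1Rw1, w1Rw2, w2Rw0, w2Rw1, w2Rw2
Branch closes: a and not a both at w2.
Every branch closes; the branch above is one of them.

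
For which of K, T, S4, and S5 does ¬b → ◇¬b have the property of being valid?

T-tableau for the negation ¬(¬b → ◇¬b):
1. ¬(¬b → ◇¬b), w0
2. ¬b, w0
3. ¬◇¬b, w0
4. b, w0
Accessibility: w0Rw0
Branch closes: b and ¬b both at w0.
Every branch closes (one shown): valid in T, hence also in S4, S5 (every theorem of T is a theorem of S4 and S5).
K-tableau for the negation ¬(¬b → ◇¬b):
1. ¬(¬b → ◇¬b), w0
2. ¬b, w0
3. ¬◇¬b, w0
Complete open branch: countermodel on a K-frame, so not valid in K.

T, S4, S5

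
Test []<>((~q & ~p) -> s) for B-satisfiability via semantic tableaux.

Yes, satisfiable

1. []<>((~q & ~p) -> s), 0
2. <>((~q & ~p) -> s), 0
3. (~q & ~p) -> s, 1
4. <>((~q & ~p) -> s), 1
5. s, 1
6. (~q & ~p) -> s, 2
7. s, 2
Accessibility: 0R0, 0R1, 1R0, 1R1, 1R2, 2R1, 2R2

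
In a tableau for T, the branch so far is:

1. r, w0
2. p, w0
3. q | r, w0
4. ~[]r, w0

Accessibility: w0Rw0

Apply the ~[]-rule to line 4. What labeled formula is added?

a fresh world w1 with w0Rw1, and ~r at w1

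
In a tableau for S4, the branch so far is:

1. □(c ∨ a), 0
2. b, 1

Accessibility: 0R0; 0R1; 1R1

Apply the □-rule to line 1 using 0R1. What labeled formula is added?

c ∨ a, 1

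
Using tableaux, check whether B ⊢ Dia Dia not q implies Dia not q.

Invalid (countermodel exists)

Tableau for the negation not (Dia Dia not q implies Dia not q):
1. not (Dia Dia not q implies Dia not q), 0
2. Dia Dia not q, 0
3. not Dia not q, 0
4. q, 0
5. Dia not q, 1
6. q, 1
7. not q, 2
Accessibility: 0R0, 0R1, 1R0, 1R1, 1R2, 2R1, 2R2
The negation has an open branch (countermodel exists).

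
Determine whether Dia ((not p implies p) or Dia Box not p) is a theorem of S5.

Tableau for the negation not Dia ((not p implies p) or Dia Box not p):
1. not Dia ((not p implies p) or Dia Box not p), 0
2. not ((not p implies p) or Dia Box not p), 0
3. not (not p implies p), 0
4. not Dia Box not p, 0
5. not p, 0
6. not Box not p, 0
7. p, 1
8. not ((not p implies p) or Dia Box not p), 1
9. not (not p implies p), 1
10. not Dia Box not p, 1
11. not p, 1
Accessibility: 0R0, 0R1, 1R0, 1R1
Branch closes: p and not p both at 1.
All branches of the negation close; one closing branch shown above.

Valid in S5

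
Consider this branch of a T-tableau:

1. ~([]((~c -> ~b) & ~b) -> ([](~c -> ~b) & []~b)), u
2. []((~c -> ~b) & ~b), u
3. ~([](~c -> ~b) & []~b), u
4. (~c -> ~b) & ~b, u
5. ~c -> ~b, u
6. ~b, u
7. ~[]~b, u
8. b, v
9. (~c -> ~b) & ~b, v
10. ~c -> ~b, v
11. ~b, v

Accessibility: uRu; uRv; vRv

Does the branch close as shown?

Closed

Both b and ~b appear at v.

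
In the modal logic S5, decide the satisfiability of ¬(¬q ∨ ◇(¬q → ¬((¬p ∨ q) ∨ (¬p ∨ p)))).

1. ¬(¬q ∨ ◇(¬q → ¬((¬p ∨ q) ∨ (¬p ∨ p)))), w0
2. q, w0
3. ¬◇(¬q → ¬((¬p ∨ q) ∨ (¬p ∨ p))), w0
4. ¬(¬q → ¬((¬p ∨ q) ∨ (¬p ∨ p))), w0
5. ¬q, w0
6. (¬p ∨ q) ∨ (¬p ∨ p), w0
Accessibility: w0Rw0
Branch closes: q and ¬q both at w0.
Every branch closes; the branch above is one of them.

Unsatisfiable (every branch closes)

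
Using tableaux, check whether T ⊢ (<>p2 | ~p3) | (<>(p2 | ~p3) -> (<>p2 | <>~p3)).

Valid

Tableau for the negation ~((<>p2 | ~p3) | (<>(p2 | ~p3) -> (<>p2 | <>~p3))):
1. ~((<>p2 | ~p3) | (<>(p2 | ~p3) -> (<>p2 | <>~p3))), 0
2. ~(<>p2 | ~p3), 0
3. ~(<>(p2 | ~p3) -> (<>p2 | <>~p3)), 0
4. ~<>p2, 0
5. p3, 0
6. <>(p2 | ~p3), 0
7. ~(<>p2 | <>~p3), 0
8. ~<>~p3, 0
9. ~p2, 0
10. p2 | ~p3, 1
11. ~p2, 1
12. p3, 1
13. ~p3, 1
Accessibility: 0R0, 0R1, 1R1
Branch closes: p3 and ~p3 both at 1.
All branches of the negation close; one closing branch shown above.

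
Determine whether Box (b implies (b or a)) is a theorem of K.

Tableau for the negation not Box (b implies (b or a)):
1. not Box (b implies (b or a)), w0
2. not (b implies (b or a)), w1
3. b, w1
4. not (b or a), w1
5. not b, w1
6. not a, w1
Accessibility: w0Rw1
Branch closes: b and not b both at w1.
All branches of the negation close; one closing branch shown above.

Yes, valid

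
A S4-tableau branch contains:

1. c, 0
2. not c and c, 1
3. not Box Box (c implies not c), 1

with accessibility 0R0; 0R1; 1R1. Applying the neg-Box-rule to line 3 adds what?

a fresh world 2 with 1R2, and not Box (c implies not c) at 2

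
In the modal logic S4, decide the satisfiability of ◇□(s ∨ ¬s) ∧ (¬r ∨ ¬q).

Satisfiable

1. ◇□(s ∨ ¬s) ∧ (¬r ∨ ¬q), 0
2. ◇□(s ∨ ¬s), 0   [∧-rule on 1]
3. ¬r ∨ ¬q, 0   [∧-rule on 1]
4. ¬q, 0   [∨-rule on 3 (branches; this branch)]
5. □(s ∨ ¬s), 1   [◇-rule on 2: fresh world 1, 0R1]
6. s ∨ ¬s, 1   [□-rule on 5 via 1R1]
7. ¬s, 1   [∨-rule on 6 (branches; this branch)]
Accessibility: 0R0, 0R1, 1R1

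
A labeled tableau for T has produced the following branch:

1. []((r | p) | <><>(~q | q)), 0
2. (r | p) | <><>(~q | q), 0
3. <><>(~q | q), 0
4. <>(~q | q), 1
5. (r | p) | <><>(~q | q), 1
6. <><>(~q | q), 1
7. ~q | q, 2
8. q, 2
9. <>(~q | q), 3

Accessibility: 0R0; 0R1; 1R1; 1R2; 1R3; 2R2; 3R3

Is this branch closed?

Not closed

No world carries both an atom and its negation.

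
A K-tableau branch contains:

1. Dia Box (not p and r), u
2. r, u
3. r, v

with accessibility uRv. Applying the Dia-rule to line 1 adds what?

a fresh world w with uRw, and Box (not p and r) at w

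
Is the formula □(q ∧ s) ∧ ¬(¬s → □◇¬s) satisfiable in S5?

1. □(q ∧ s) ∧ ¬(¬s → □◇¬s), u
2. □(q ∧ s), u
3. ¬(¬s → □◇¬s), u
4. ¬s, u
5. ¬□◇¬s, u
6. q ∧ s, u
7. q, u
8. s, u
Accessibility: uRu
Branch closes: s and ¬s both at u.
Every branch closes; the branch above is one of them.

Unsatisfiable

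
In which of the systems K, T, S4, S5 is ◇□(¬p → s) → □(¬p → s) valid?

S5-tableau for the negation ¬(◇□(¬p → s) → □(¬p → s)):
1. ¬(◇□(¬p → s) → □(¬p → s)), u
2. ◇□(¬p → s), u
3. ¬□(¬p → s), u
4. □(¬p → s), v
5. ¬p → s, u
6. ¬p → s, v
7. s, u
8. s, v
9. ¬(¬p → s), w
10. ¬p, w
11. ¬s, w
12. ¬p → s, w
13. s, w
Accessibility: uRu, uRv, uRw, vRu, vRv, vRw, wRu, wRv, wRw
Branch closes: s and ¬s both at w.
Every branch closes (one shown): valid in S5.
S4-tableau for the negation ¬(◇□(¬p → s) → □(¬p → s)):
1. ¬(◇□(¬p → s) → □(¬p → s)), u
2. ◇□(¬p → s), u
3. ¬□(¬p → s), u
4. □(¬p → s), v
5. ¬p → s, v
6. s, v
7. ¬(¬p → s), w
8. ¬p, w
9. ¬s, w
Accessibility: uRu, uRv, uRw, vRv, wRw
Complete open branch: countermodel on an S4-frame, so not valid in S4, nor in K, T (the same frame is also a K-frame and a T-frame).

S5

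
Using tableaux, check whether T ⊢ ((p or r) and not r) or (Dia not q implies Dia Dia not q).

Tableau for the negation not (((p or r) and not r) or (Dia not q implies Dia Dia not q)):
1. not (((p or r) and not r) or (Dia not q implies Dia Dia not q)), w0
2. not ((p or r) and not r), w0
3. not (Dia not q implies Dia Dia not q), w0
4. Dia not q, w0
5. not Dia Dia not q, w0
6. not Dia not q, w0
7. q, w0
8. not (p or r), w0
9. not p, w0
10. not r, w0
11. not q, w1
12. not Dia not q, w1
13. q, w1
Accessibility: w0Rw0, w0Rw1, w1Rw1
Branch closes: q and not q both at w1.
All branches of the negation close; one closing branch shown above.

Yes, valid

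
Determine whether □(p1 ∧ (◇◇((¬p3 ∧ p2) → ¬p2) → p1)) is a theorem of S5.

Not valid

Tableau for the negation ¬□(p1 ∧ (◇◇((¬p3 ∧ p2) → ¬p2) → p1)):
1. ¬□(p1 ∧ (◇◇((¬p3 ∧ p2) → ¬p2) → p1)), w0
2. ¬(p1 ∧ (◇◇((¬p3 ∧ p2) → ¬p2) → p1)), w1
3. ¬(◇◇((¬p3 ∧ p2) → ¬p2) → p1), w1
4. ◇◇((¬p3 ∧ p2) → ¬p2), w1
5. ¬p1, w1
6. ◇((¬p3 ∧ p2) → ¬p2), w2
7. (¬p3 ∧ p2) → ¬p2, w3
8. ¬p2, w3
Accessibility: w0Rw0, w0Rw1, w0Rw2, w0Rw3, w1Rw0, w1Rw1, w1Rw2, w1Rw3, w2Rw0, w2Rw1, w2Rw2, w2Rw3, w3Rw0, w3Rw1, w3Rw2, w3Rw3
The negation has an open branch (countermodel exists).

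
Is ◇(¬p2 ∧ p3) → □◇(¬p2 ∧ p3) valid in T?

Tableau for the negation ¬(◇(¬p2 ∧ p3) → □◇(¬p2 ∧ p3)):
1. ¬(◇(¬p2 ∧ p3) → □◇(¬p2 ∧ p3)), w0
2. ◇(¬p2 ∧ p3), w0
3. ¬□◇(¬p2 ∧ p3), w0
4. ¬p2 ∧ p3, w1
5. ¬p2, w1
6. p3, w1
7. ¬◇(¬p2 ∧ p3), w2
8. ¬(¬p2 ∧ p3), w2
9. ¬p3, w2
Accessibility: w0Rw0, w0Rw1, w0Rw2, w1Rw1, w2Rw2
The negation has an open branch (countermodel exists).

Invalid (countermodel exists)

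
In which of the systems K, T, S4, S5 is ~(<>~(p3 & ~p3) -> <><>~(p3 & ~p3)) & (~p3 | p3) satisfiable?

K-tableau for the formula:
1. ~(<>~(p3 & ~p3) -> <><>~(p3 & ~p3)) & (~p3 | p3), 0
2. ~(<>~(p3 & ~p3) -> <><>~(p3 & ~p3)), 0   [&-rule on 1]
3. ~p3 | p3, 0   [&-rule on 1]
4. <>~(p3 & ~p3), 0   [~->-rule on 2]
5. ~<><>~(p3 & ~p3), 0   [~->-rule on 2]
6. p3, 0   [|-rule on 3 (branches; this branch)]
7. ~(p3 & ~p3), 1   [<>-rule on 4: fresh world 1, 0R1]
8. ~<>~(p3 & ~p3), 1   [~<>-rule on 5 via 0R1]
9. p3, 1   [~&-rule on 7 (branches; this branch)]
Accessibility: 0R1
Complete open branch: satisfiable in K.
T-tableau for the formula:
1. ~(<>~(p3 & ~p3) -> <><>~(p3 & ~p3)) & (~p3 | p3), 0
2. ~(<>~(p3 & ~p3) -> <><>~(p3 & ~p3)), 0   [&-rule on 1]
3. ~p3 | p3, 0   [&-rule on 1]
4. <>~(p3 & ~p3), 0   [~->-rule on 2]
5. ~<><>~(p3 & ~p3), 0   [~->-rule on 2]
6. ~<>~(p3 & ~p3), 0   [~<>-rule on 5 via 0R0]
7. p3 & ~p3, 0   [~<>-rule on 6 via 0R0]
8. p3, 0   [&-rule on 7]
9. ~p3, 0   [&-rule on 7]
Accessibility: 0R0
Branch closes: p3 and ~p3 both at 0.
Every branch closes (one shown): unsatisfiable in T, hence also in S4, S5 (every S4/S5-frame is a T-frame).

K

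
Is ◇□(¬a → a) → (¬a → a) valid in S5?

Tableau for the negation ¬(◇□(¬a → a) → (¬a → a)):
1. ¬(◇□(¬a → a) → (¬a → a)), w0
2. ◇□(¬a → a), w0
3. ¬(¬a → a), w0
4. ¬a, w0
5. □(¬a → a), w1
6. ¬a → a, w0
7. ¬a → a, w1
8. a, w0
Accessibility: w0Rw0, w0Rw1, w1Rw0, w1Rw1
Branch closes: a and ¬a both at w0.
Every branch of the negation's tableau closes; the branch above is one of them.

Valid in S5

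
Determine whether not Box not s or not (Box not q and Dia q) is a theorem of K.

Tableau for the negation not (not Box not s or not (Box not q and Dia q)):
1. not (not Box not s or not (Box not q and Dia q)), u
2. Box not s, u   [neg-or-rule on 1]
3. Box not q and Dia q, u   [neg-or-rule on 1]
4. Box not q, u   [and-rule on 3]
5. Dia q, u   [and-rule on 3]
6. q, v   [Dia-rule on 5: fresh world v, uRv]
7. not s, v   [Box-rule on 2 via uRv]
8. not q, v   [Box-rule on 4 via uRv]
Accessibility: uRv
Branch closes: q and not q both at v.
All branches of the negation close; one closing branch shown above.

Valid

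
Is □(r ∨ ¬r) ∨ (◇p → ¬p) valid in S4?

Yes, valid

Tableau for the negation ¬(□(r ∨ ¬r) ∨ (◇p → ¬p)):
1. ¬(□(r ∨ ¬r) ∨ (◇p → ¬p)), u
2. ¬□(r ∨ ¬r), u   [¬∨-rule on 1]
3. ¬(◇p → ¬p), u   [¬∨-rule on 1]
4. ◇p, u   [¬→-rule on 3]
5. p, u   [¬→-rule on 3]
6. ¬(r ∨ ¬r), v   [¬□-rule on 2: fresh world v, uRv]
7. ¬r, v   [¬∨-rule on 6]
8. r, v   [¬∨-rule on 6]
Accessibility: uRu, uRv, vRv
Branch closes: r and ¬r both at v.
All branches of the negation close; one closing branch shown above.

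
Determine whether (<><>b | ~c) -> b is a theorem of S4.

Invalid (countermodel exists)

Tableau for the negation ~((<><>b | ~c) -> b):
1. ~((<><>b | ~c) -> b), w0
2. <><>b | ~c, w0
3. ~b, w0
4. ~c, w0
Accessibility: w0Rw0
The negation has an open branch (countermodel exists).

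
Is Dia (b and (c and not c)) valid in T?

Tableau for the negation not Dia (b and (c and not c)):
1. not Dia (b and (c and not c)), w0
2. not (b and (c and not c)), w0
3. not (c and not c), w0
4. c, w0
Accessibility: w0Rw0
The negation has an open branch (countermodel exists).

No, not valid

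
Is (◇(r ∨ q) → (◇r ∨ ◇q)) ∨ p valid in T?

Tableau for the negation ¬((◇(r ∨ q) → (◇r ∨ ◇q)) ∨ p):
1. ¬((◇(r ∨ q) → (◇r ∨ ◇q)) ∨ p), w0
2. ¬(◇(r ∨ q) → (◇r ∨ ◇q)), w0   [¬∨-rule on 1]
3. ¬p, w0   [¬∨-rule on 1]
4. ◇(r ∨ q), w0   [¬→-rule on 2]
5. ¬(◇r ∨ ◇q), w0   [¬→-rule on 2]
6. ¬◇r, w0   [¬∨-rule on 5]
7. ¬◇q, w0   [¬∨-rule on 5]
8. ¬r, w0   [¬◇-rule on 6 via w0Rw0]
9. ¬q, w0   [¬◇-rule on 7 via w0Rw0]
10. r ∨ q, w1   [◇-rule on 4: fresh world w1, w0Rw1]
11. ¬r, w1   [¬◇-rule on 6 via w0Rw1]
12. ¬q, w1   [¬◇-rule on 7 via w0Rw1]
13. q, w1   [∨-rule on 10 (branches; this branch)]
Accessibility: w0Rw0, w0Rw1, w1Rw1
Branch closes: q and ¬q both at w1.
Every branch of the negation's tableau closes; the branch above is one of them.

Valid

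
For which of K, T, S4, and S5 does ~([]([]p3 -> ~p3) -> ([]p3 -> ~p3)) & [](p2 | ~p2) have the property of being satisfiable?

K

K-tableau for the formula:
1. ~([]([]p3 -> ~p3) -> ([]p3 -> ~p3)) & [](p2 | ~p2), w0
2. ~([]([]p3 -> ~p3) -> ([]p3 -> ~p3)), w0
3. [](p2 | ~p2), w0
4. []([]p3 -> ~p3), w0
5. ~([]p3 -> ~p3), w0
6. []p3, w0
7. p3, w0
Complete open branch: satisfiable in K.
T-tableau for the formula:
1. ~([]([]p3 -> ~p3) -> ([]p3 -> ~p3)) & [](p2 | ~p2), w0
2. ~([]([]p3 -> ~p3) -> ([]p3 -> ~p3)), w0
3. [](p2 | ~p2), w0
4. []([]p3 -> ~p3), w0
5. ~([]p3 -> ~p3), w0
6. []p3, w0
7. p3, w0
8. p2 | ~p2, w0
9. []p3 -> ~p3, w0
10. ~p2, w0
11. ~[]p3, w0
12. ~p3, w1
13. p2 | ~p2, w1
14. []p3 -> ~p3, w1
15. p3, w1
Accessibility: w0Rw0, w0Rw1, w1Rw1
Branch closes: p3 and ~p3 both at w1.
Every branch closes (one shown): unsatisfiable in T, hence also in S4, S5 (every S4/S5-frame is a T-frame).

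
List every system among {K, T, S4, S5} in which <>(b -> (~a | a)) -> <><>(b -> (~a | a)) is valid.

T, S4, S5

K-tableau for the negation ~(<>(b -> (~a | a)) -> <><>(b -> (~a | a))):
1. ~(<>(b -> (~a | a)) -> <><>(b -> (~a | a))), w0
2. <>(b -> (~a | a)), w0
3. ~<><>(b -> (~a | a)), w0
4. b -> (~a | a), w1
5. ~<>(b -> (~a | a)), w1
6. ~a | a, w1
7. a, w1
Accessibility: w0Rw1
Complete open branch: countermodel on a K-frame, so not valid in K.
T-tableau for the negation ~(<>(b -> (~a | a)) -> <><>(b -> (~a | a))):
1. ~(<>(b -> (~a | a)) -> <><>(b -> (~a | a))), w0
2. <>(b -> (~a | a)), w0
3. ~<><>(b -> (~a | a)), w0
4. ~<>(b -> (~a | a)), w0
5. ~(b -> (~a | a)), w0
6. b, w0
7. ~(~a | a), w0
8. a, w0
9. ~a, w0
Accessibility: w0Rw0
Branch closes: a and ~a both at w0.
Every branch closes (one shown): valid in T, hence also in S4, S5 (every theorem of T is a theorem of S4 and S5).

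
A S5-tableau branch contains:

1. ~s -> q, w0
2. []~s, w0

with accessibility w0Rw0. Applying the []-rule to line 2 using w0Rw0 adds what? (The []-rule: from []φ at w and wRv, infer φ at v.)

~s, w0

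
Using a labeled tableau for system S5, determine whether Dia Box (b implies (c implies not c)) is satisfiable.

1. Dia Box (b implies (c implies not c)), 0
2. Box (b implies (c implies not c)), 1
3. b implies (c implies not c), 0
4. b implies (c implies not c), 1
5. c implies not c, 0
6. c implies not c, 1
7. not c, 0
8. not c, 1
Accessibility: 0R0, 0R1, 1R0, 1R1

Yes, satisfiable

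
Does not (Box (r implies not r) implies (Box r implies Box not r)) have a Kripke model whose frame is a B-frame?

Unsatisfiable

1. not (Box (r implies not r) implies (Box r implies Box not r)), 0
2. Box (r implies not r), 0   [neg-implies-rule on 1]
3. not (Box r implies Box not r), 0   [neg-implies-rule on 1]
4. Box r, 0   [neg-implies-rule on 3]
5. not Box not r, 0   [neg-implies-rule on 3]
6. r implies not r, 0   [Box-rule on 2 via 0R0]
7. r, 0   [Box-rule on 4 via 0R0]
8. not r, 0   [implies-rule on 6 (branches; this branch)]
Accessibility: 0R0
Branch closes: r and not r both at 0.
(One branch shown.) All branches close.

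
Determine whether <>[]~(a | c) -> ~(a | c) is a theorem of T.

Tableau for the negation ~(<>[]~(a | c) -> ~(a | c)):
1. ~(<>[]~(a | c) -> ~(a | c)), w0
2. <>[]~(a | c), w0
3. a | c, w0
4. c, w0
5. []~(a | c), w1
6. ~(a | c), w1
7. ~a, w1
8. ~c, w1
Accessibility: w0Rw0, w0Rw1, w1Rw1
The negation has an open branch (countermodel exists).

Invalid (countermodel exists)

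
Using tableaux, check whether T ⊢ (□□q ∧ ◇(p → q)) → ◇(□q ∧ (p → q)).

Yes, valid

Tableau for the negation ¬((□□q ∧ ◇(p → q)) → ◇(□q ∧ (p → q))):
1. ¬((□□q ∧ ◇(p → q)) → ◇(□q ∧ (p → q))), 0
2. □□q ∧ ◇(p → q), 0
3. ¬◇(□q ∧ (p → q)), 0
4. □□q, 0
5. ◇(p → q), 0
6. ¬(□q ∧ (p → q)), 0
7. □q, 0
8. q, 0
9. ¬□q, 0
10. p → q, 1
11. ¬(□q ∧ (p → q)), 1
12. □q, 1
13. q, 1
14. ¬□q, 1
15. ¬q, 2
16. ¬(□q ∧ (p → q)), 2
17. □q, 2
18. q, 2
Accessibility: 0R0, 0R1, 0R2, 1R1, 2R2
Branch closes: q and ¬q both at 2.
Every branch of the negation's tableau closes; the branch above is one of them.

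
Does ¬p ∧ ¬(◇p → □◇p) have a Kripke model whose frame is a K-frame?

1. ¬p ∧ ¬(◇p → □◇p), 0
2. ¬p, 0
3. ¬(◇p → □◇p), 0
4. ◇p, 0
5. ¬□◇p, 0
6. p, 1
7. ¬◇p, 2
Accessibility: 0R1, 0R2

Yes, satisfiable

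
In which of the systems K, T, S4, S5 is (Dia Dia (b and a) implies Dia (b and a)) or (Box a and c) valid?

S4, S5

T-tableau for the negation not ((Dia Dia (b and a) implies Dia (b and a)) or (Box a and c)):
1. not ((Dia Dia (b and a) implies Dia (b and a)) or (Box a and c)), w0
2. not (Dia Dia (b and a) implies Dia (b and a)), w0
3. not (Box a and c), w0
4. Dia Dia (b and a), w0
5. not Dia (b and a), w0
6. not (b and a), w0
7. not c, w0
8. not a, w0
9. Dia (b and a), w1
10. not (b and a), w1
11. not a, w1
12. b and a, w2
13. b, w2
14. a, w2
Accessibility: w0Rw0, w0Rw1, w1Rw1, w1Rw2, w2Rw2
Complete open branch: countermodel on a T-frame, so not valid in T, nor in K (the same frame is also a K-frame).
S4-tableau for the negation not ((Dia Dia (b and a) implies Dia (b and a)) or (Box a and c)):
1. not ((Dia Dia (b and a) implies Dia (b and a)) or (Box a and c)), w0
2. not (Dia Dia (b and a) implies Dia (b and a)), w0
3. not (Box a and c), w0
4. Dia Dia (b and a), w0
5. not Dia (b and a), w0
6. not (b and a), w0
7. not Box a, w0
8. not a, w0
9. Dia (b and a), w1
10. not (b and a), w1
11. not a, w1
12. not a, w2
13. not (b and a), w2
14. b and a, w3
15. b, w3
16. a, w3
17. not (b and a), w3
18. not a, w3
Accessibility: w0Rw0, w0Rw1, w0Rw2, w0Rw3, w1Rw1, w1Rw3, w2Rw2, w3Rw3
Branch closes: a and not a both at w3.
Every branch closes (one shown): valid in S4, hence also in S5 (every theorem of S4 is a theorem of S5).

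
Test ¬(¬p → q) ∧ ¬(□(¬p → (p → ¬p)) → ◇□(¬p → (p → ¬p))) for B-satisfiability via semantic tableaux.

No, unsatisfiable

1. ¬(¬p → q) ∧ ¬(□(¬p → (p → ¬p)) → ◇□(¬p → (p → ¬p))), 0
2. ¬(¬p → q), 0
3. ¬(□(¬p → (p → ¬p)) → ◇□(¬p → (p → ¬p))), 0
4. ¬p, 0
5. ¬q, 0
6. □(¬p → (p → ¬p)), 0
7. ¬◇□(¬p → (p → ¬p)), 0
8. ¬p → (p → ¬p), 0
9. ¬□(¬p → (p → ¬p)), 0
10. p → ¬p, 0
11. ¬(¬p → (p → ¬p)), 1
12. ¬p, 1
13. ¬(p → ¬p), 1
14. p, 1
Accessibility: 0R0, 0R1, 1R0, 1R1
Branch closes: p and ¬p both at 1.
Every branch closes; the branch above is one of them.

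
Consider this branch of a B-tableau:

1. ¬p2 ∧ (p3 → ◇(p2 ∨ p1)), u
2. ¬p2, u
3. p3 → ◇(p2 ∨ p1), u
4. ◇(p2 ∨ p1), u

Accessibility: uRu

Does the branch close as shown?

There is no literal clash: for every atom and world, at most one sign appears.

Not closed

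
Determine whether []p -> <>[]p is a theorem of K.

Tableau for the negation ~([]p -> <>[]p):
1. ~([]p -> <>[]p), u
2. []p, u
3. ~<>[]p, u
The negation has an open branch (countermodel exists).

No, not valid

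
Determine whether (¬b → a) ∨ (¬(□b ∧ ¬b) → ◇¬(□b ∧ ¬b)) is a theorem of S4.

Tableau for the negation ¬((¬b → a) ∨ (¬(□b ∧ ¬b) → ◇¬(□b ∧ ¬b))):
1. ¬((¬b → a) ∨ (¬(□b ∧ ¬b) → ◇¬(□b ∧ ¬b))), w0
2. ¬(¬b → a), w0   [¬∨-rule on 1]
3. ¬(¬(□b ∧ ¬b) → ◇¬(□b ∧ ¬b)), w0   [¬∨-rule on 1]
4. ¬b, w0   [¬→-rule on 2]
5. ¬a, w0   [¬→-rule on 2]
6. ¬(□b ∧ ¬b), w0   [¬→-rule on 3]
7. ¬◇¬(□b ∧ ¬b), w0   [¬→-rule on 3]
8. □b ∧ ¬b, w0   [¬◇-rule on 7 via w0Rw0]
9. □b, w0   [∧-rule on 8]
10. b, w0   [□-rule on 9 via w0Rw0]
Accessibility: w0Rw0
Branch closes: b and ¬b both at w0.
All branches of the negation close; one closing branch shown above.

Yes, valid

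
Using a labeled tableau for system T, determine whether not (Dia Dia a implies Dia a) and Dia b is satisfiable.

Satisfiable (open branch found)

1. not (Dia Dia a implies Dia a) and Dia b, w0
2. not (Dia Dia a implies Dia a), w0   [and-rule on 1]
3. Dia b, w0   [and-rule on 1]
4. Dia Dia a, w0   [neg-implies-rule on 2]
5. not Dia a, w0   [neg-implies-rule on 2]
6. not a, w0   [neg-Dia-rule on 5 via w0Rw0]
7. b, w1   [Dia-rule on 3: fresh world w1, w0Rw1]
8. not a, w1   [neg-Dia-rule on 5 via w0Rw1]
9. Dia a, w2   [Dia-rule on 4: fresh world w2, w0Rw2]
10. not a, w2   [neg-Dia-rule on 5 via w0Rw2]
11. a, w3   [Dia-rule on 9: fresh world w3, w2Rw3]
Accessibility: w0Rw0, w0Rw1, w0Rw2, w1Rw1, w2Rw2, w2Rw3, w3Rw3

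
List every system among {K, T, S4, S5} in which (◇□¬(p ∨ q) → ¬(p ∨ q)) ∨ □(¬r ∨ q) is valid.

S4-tableau for the negation ¬((◇□¬(p ∨ q) → ¬(p ∨ q)) ∨ □(¬r ∨ q)):
1. ¬((◇□¬(p ∨ q) → ¬(p ∨ q)) ∨ □(¬r ∨ q)), 0
2. ¬(◇□¬(p ∨ q) → ¬(p ∨ q)), 0   [¬∨-rule on 1]
3. ¬□(¬r ∨ q), 0   [¬∨-rule on 1]
4. ◇□¬(p ∨ q), 0   [¬→-rule on 2]
5. p ∨ q, 0   [¬→-rule on 2]
6. q, 0   [∨-rule on 5 (branches; this branch)]
7. ¬(¬r ∨ q), 1   [¬□-rule on 3: fresh world 1, 0R1]
8. r, 1   [¬∨-rule on 7]
9. ¬q, 1   [¬∨-rule on 7]
10. □¬(p ∨ q), 2   [◇-rule on 4: fresh world 2, 0R2]
11. ¬(p ∨ q), 2   [□-rule on 10 via 2R2]
12. ¬p, 2   [¬∨-rule on 11]
13. ¬q, 2   [¬∨-rule on 11]
Accessibility: 0R0, 0R1, 0R2, 1R1, 2R2
Complete open branch: countermodel on an S4-frame, so not valid in S4, nor in K, T (the same frame is also a K-frame and a T-frame).
S5-tableau for the negation ¬((◇□¬(p ∨ q) → ¬(p ∨ q)) ∨ □(¬r ∨ q)):
1. ¬((◇□¬(p ∨ q) → ¬(p ∨ q)) ∨ □(¬r ∨ q)), 0
2. ¬(◇□¬(p ∨ q) → ¬(p ∨ q)), 0   [¬∨-rule on 1]
3. ¬□(¬r ∨ q), 0   [¬∨-rule on 1]
4. ◇□¬(p ∨ q), 0   [¬→-rule on 2]
5. p ∨ q, 0   [¬→-rule on 2]
6. q, 0   [∨-rule on 5 (branches; this branch)]
7. ¬(¬r ∨ q), 1   [¬□-rule on 3: fresh world 1, 0R1]
8. r, 1   [¬∨-rule on 7]
9. ¬q, 1   [¬∨-rule on 7]
10. □¬(p ∨ q), 2   [◇-rule on 4: fresh world 2, 0R2]
11. ¬(p ∨ q), 0   [□-rule on 10 via 2R0]
12. ¬p, 0   [¬∨-rule on 11]
13. ¬q, 0   [¬∨-rule on 11]
Accessibility: 0R0, 0R1, 0R2, 1R0, 1R1, 1R2, 2R0, 2R1, 2R2
Branch closes: q and ¬q both at 0.
Every branch closes (one shown): valid in S5.

S5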